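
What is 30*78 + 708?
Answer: 3048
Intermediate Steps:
30*78 + 708 = 2340 + 708 = 3048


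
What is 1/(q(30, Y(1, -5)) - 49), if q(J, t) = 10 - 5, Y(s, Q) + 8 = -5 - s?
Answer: -1/44 ≈ -0.022727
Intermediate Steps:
Y(s, Q) = -13 - s (Y(s, Q) = -8 + (-5 - s) = -13 - s)
q(J, t) = 5
1/(q(30, Y(1, -5)) - 49) = 1/(5 - 49) = 1/(-44) = -1/44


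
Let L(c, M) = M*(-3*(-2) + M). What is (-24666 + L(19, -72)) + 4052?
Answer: -15862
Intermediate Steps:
L(c, M) = M*(6 + M)
(-24666 + L(19, -72)) + 4052 = (-24666 - 72*(6 - 72)) + 4052 = (-24666 - 72*(-66)) + 4052 = (-24666 + 4752) + 4052 = -19914 + 4052 = -15862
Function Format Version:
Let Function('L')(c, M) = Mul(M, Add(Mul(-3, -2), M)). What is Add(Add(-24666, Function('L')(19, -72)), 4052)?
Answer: -15862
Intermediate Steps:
Function('L')(c, M) = Mul(M, Add(6, M))
Add(Add(-24666, Function('L')(19, -72)), 4052) = Add(Add(-24666, Mul(-72, Add(6, -72))), 4052) = Add(Add(-24666, Mul(-72, -66)), 4052) = Add(Add(-24666, 4752), 4052) = Add(-19914, 4052) = -15862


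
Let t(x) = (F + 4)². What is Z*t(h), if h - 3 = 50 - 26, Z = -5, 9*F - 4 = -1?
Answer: -845/9 ≈ -93.889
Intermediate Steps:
F = ⅓ (F = 4/9 + (⅑)*(-1) = 4/9 - ⅑ = ⅓ ≈ 0.33333)
h = 27 (h = 3 + (50 - 26) = 3 + 24 = 27)
t(x) = 169/9 (t(x) = (⅓ + 4)² = (13/3)² = 169/9)
Z*t(h) = -5*169/9 = -845/9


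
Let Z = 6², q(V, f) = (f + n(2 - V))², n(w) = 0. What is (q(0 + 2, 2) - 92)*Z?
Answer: -3168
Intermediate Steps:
q(V, f) = f² (q(V, f) = (f + 0)² = f²)
Z = 36
(q(0 + 2, 2) - 92)*Z = (2² - 92)*36 = (4 - 92)*36 = -88*36 = -3168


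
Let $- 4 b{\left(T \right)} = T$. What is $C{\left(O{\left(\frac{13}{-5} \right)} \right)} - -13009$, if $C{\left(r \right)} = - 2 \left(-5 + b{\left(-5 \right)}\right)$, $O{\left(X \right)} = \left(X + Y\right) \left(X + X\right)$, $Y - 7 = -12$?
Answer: $\frac{26033}{2} \approx 13017.0$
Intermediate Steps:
$b{\left(T \right)} = - \frac{T}{4}$
$Y = -5$ ($Y = 7 - 12 = -5$)
$O{\left(X \right)} = 2 X \left(-5 + X\right)$ ($O{\left(X \right)} = \left(X - 5\right) \left(X + X\right) = \left(-5 + X\right) 2 X = 2 X \left(-5 + X\right)$)
$C{\left(r \right)} = \frac{15}{2}$ ($C{\left(r \right)} = - 2 \left(-5 - - \frac{5}{4}\right) = - 2 \left(-5 + \frac{5}{4}\right) = \left(-2\right) \left(- \frac{15}{4}\right) = \frac{15}{2}$)
$C{\left(O{\left(\frac{13}{-5} \right)} \right)} - -13009 = \frac{15}{2} - -13009 = \frac{15}{2} + 13009 = \frac{26033}{2}$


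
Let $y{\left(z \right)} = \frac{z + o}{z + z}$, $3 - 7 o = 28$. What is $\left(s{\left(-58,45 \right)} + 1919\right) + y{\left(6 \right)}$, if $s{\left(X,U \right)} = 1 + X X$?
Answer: $\frac{443873}{84} \approx 5284.2$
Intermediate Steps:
$o = - \frac{25}{7}$ ($o = \frac{3}{7} - 4 = - \frac{25}{7} \approx -3.5714$)
$s{\left(X,U \right)} = 1 + X^{2}$
$y{\left(z \right)} = \frac{- \frac{25}{7} + z}{2 z}$ ($y{\left(z \right)} = \frac{z - \frac{25}{7}}{z + z} = \frac{- \frac{25}{7} + z}{2 z}$)
$\left(s{\left(-58,45 \right)} + 1919\right) + y{\left(6 \right)} = \left(\left(1 + \left(-58\right)^{2}\right) + 1919\right) + \frac{-25 + 7 \cdot 6}{14 \cdot 6} = \left(\left(1 + 3364\right) + 1919\right) + \frac{1}{14} \cdot \frac{1}{6} \left(-25 + 42\right) = \left(3365 + 1919\right) + \frac{1}{14} \cdot \frac{1}{6} \cdot 17 = 5284 + \frac{17}{84} = \frac{443873}{84}$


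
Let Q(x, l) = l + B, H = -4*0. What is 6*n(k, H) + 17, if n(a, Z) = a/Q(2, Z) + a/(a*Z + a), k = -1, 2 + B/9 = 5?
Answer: 205/9 ≈ 22.778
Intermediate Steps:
B = 27 (B = -18 + 9*5 = -18 + 45 = 27)
H = 0
Q(x, l) = 27 + l (Q(x, l) = l + 27 = 27 + l)
n(a, Z) = a/(27 + Z) + a/(a + Z*a) (n(a, Z) = a/(27 + Z) + a/(a*Z + a) = a/(27 + Z) + a/(Z*a + a) = a/(27 + Z) + a/(a + Z*a))
6*n(k, H) + 17 = 6*((27 + 0 - 1 + 0*(-1))/((1 + 0)*(27 + 0))) + 17 = 6*((27 + 0 - 1 + 0)/(1*27)) + 17 = 6*(1*(1/27)*26) + 17 = 6*(26/27) + 17 = 52/9 + 17 = 205/9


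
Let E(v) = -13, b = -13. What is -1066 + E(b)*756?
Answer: -10894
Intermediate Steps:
-1066 + E(b)*756 = -1066 - 13*756 = -1066 - 9828 = -10894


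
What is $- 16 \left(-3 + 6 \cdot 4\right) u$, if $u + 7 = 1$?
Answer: $2016$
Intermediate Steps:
$u = -6$ ($u = -7 + 1 = -6$)
$- 16 \left(-3 + 6 \cdot 4\right) u = - 16 \left(-3 + 6 \cdot 4\right) \left(-6\right) = - 16 \left(-3 + 24\right) \left(-6\right) = \left(-16\right) 21 \left(-6\right) = \left(-336\right) \left(-6\right) = 2016$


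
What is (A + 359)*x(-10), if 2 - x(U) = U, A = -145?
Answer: 2568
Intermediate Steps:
x(U) = 2 - U
(A + 359)*x(-10) = (-145 + 359)*(2 - 1*(-10)) = 214*(2 + 10) = 214*12 = 2568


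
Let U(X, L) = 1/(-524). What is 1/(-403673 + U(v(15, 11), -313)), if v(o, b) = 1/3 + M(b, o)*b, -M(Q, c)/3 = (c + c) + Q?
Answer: -524/211524653 ≈ -2.4773e-6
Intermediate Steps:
M(Q, c) = -6*c - 3*Q (M(Q, c) = -3*((c + c) + Q) = -3*(2*c + Q) = -3*(Q + 2*c) = -6*c - 3*Q)
v(o, b) = ⅓ + b*(-6*o - 3*b) (v(o, b) = 1/3 + (-6*o - 3*b)*b = ⅓ + b*(-6*o - 3*b))
U(X, L) = -1/524
1/(-403673 + U(v(15, 11), -313)) = 1/(-403673 - 1/524) = 1/(-211524653/524) = -524/211524653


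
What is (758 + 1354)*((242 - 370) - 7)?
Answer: -285120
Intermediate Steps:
(758 + 1354)*((242 - 370) - 7) = 2112*(-128 - 7) = 2112*(-135) = -285120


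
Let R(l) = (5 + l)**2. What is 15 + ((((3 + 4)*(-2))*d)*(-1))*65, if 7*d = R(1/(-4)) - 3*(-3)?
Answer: 32945/8 ≈ 4118.1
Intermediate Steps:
d = 505/112 (d = ((5 + 1/(-4))**2 - 3*(-3))/7 = ((5 - 1/4)**2 + 9)/7 = ((19/4)**2 + 9)/7 = (361/16 + 9)/7 = (1/7)*(505/16) = 505/112 ≈ 4.5089)
15 + ((((3 + 4)*(-2))*d)*(-1))*65 = 15 + ((((3 + 4)*(-2))*(505/112))*(-1))*65 = 15 + (((7*(-2))*(505/112))*(-1))*65 = 15 + (-14*505/112*(-1))*65 = 15 - 505/8*(-1)*65 = 15 + (505/8)*65 = 15 + 32825/8 = 32945/8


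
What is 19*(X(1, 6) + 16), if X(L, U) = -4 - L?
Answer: 209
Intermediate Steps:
19*(X(1, 6) + 16) = 19*((-4 - 1*1) + 16) = 19*((-4 - 1) + 16) = 19*(-5 + 16) = 19*11 = 209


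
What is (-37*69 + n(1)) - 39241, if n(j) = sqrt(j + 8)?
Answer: -41791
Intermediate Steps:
n(j) = sqrt(8 + j)
(-37*69 + n(1)) - 39241 = (-37*69 + sqrt(8 + 1)) - 39241 = (-2553 + sqrt(9)) - 39241 = (-2553 + 3) - 39241 = -2550 - 39241 = -41791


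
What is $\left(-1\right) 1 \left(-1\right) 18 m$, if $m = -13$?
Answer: $-234$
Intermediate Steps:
$\left(-1\right) 1 \left(-1\right) 18 m = \left(-1\right) 1 \left(-1\right) 18 \left(-13\right) = \left(-1\right) \left(-1\right) 18 \left(-13\right) = 1 \cdot 18 \left(-13\right) = 18 \left(-13\right) = -234$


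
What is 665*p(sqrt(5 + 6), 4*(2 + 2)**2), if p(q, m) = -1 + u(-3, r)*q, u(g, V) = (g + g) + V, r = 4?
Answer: -665 - 1330*sqrt(11) ≈ -5076.1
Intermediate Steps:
u(g, V) = V + 2*g (u(g, V) = 2*g + V = V + 2*g)
p(q, m) = -1 - 2*q (p(q, m) = -1 + (4 + 2*(-3))*q = -1 + (4 - 6)*q = -1 - 2*q)
665*p(sqrt(5 + 6), 4*(2 + 2)**2) = 665*(-1 - 2*sqrt(5 + 6)) = 665*(-1 - 2*sqrt(11)) = -665 - 1330*sqrt(11)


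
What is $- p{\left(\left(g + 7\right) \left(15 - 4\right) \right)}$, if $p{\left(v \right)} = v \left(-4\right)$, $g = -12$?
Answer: $-220$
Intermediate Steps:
$p{\left(v \right)} = - 4 v$
$- p{\left(\left(g + 7\right) \left(15 - 4\right) \right)} = - \left(-4\right) \left(-12 + 7\right) \left(15 - 4\right) = - \left(-4\right) \left(\left(-5\right) 11\right) = - \left(-4\right) \left(-55\right) = \left(-1\right) 220 = -220$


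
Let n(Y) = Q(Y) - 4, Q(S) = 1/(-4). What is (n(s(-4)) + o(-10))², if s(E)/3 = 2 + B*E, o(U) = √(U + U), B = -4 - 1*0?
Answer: (17 - 8*I*√5)²/16 ≈ -1.9375 - 38.013*I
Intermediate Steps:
B = -4 (B = -4 + 0 = -4)
o(U) = √2*√U (o(U) = √(2*U) = √2*√U)
Q(S) = -¼ (Q(S) = 1*(-¼) = -¼)
s(E) = 6 - 12*E (s(E) = 3*(2 - 4*E) = 6 - 12*E)
n(Y) = -17/4 (n(Y) = -¼ - 4 = -17/4)
(n(s(-4)) + o(-10))² = (-17/4 + √2*√(-10))² = (-17/4 + √2*(I*√10))² = (-17/4 + 2*I*√5)²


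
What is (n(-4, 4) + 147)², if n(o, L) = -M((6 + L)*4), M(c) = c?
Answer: 11449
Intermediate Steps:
n(o, L) = -24 - 4*L (n(o, L) = -(6 + L)*4 = -(24 + 4*L) = -24 - 4*L)
(n(-4, 4) + 147)² = ((-24 - 4*4) + 147)² = ((-24 - 16) + 147)² = (-40 + 147)² = 107² = 11449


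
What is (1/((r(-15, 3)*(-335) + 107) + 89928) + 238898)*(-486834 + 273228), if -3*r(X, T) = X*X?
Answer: -2938310059611843/57580 ≈ -5.1030e+10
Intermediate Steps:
r(X, T) = -X**2/3 (r(X, T) = -X*X/3 = -X**2/3)
(1/((r(-15, 3)*(-335) + 107) + 89928) + 238898)*(-486834 + 273228) = (1/((-1/3*(-15)**2*(-335) + 107) + 89928) + 238898)*(-486834 + 273228) = (1/((-1/3*225*(-335) + 107) + 89928) + 238898)*(-213606) = (1/((-75*(-335) + 107) + 89928) + 238898)*(-213606) = (1/((25125 + 107) + 89928) + 238898)*(-213606) = (1/(25232 + 89928) + 238898)*(-213606) = (1/115160 + 238898)*(-213606) = (27511493681/115160)*(-213606) = -2938310059611843/57580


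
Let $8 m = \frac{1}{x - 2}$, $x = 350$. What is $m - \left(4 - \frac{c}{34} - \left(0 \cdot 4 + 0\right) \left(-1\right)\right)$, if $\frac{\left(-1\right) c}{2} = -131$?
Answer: $\frac{175409}{47328} \approx 3.7062$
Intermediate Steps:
$c = 262$ ($c = \left(-2\right) \left(-131\right) = 262$)
$m = \frac{1}{2784}$ ($m = \frac{1}{8 \left(350 - 2\right)} = \frac{1}{8 \cdot 348} = \frac{1}{8} \cdot \frac{1}{348} = \frac{1}{2784} \approx 0.0003592$)
$m - \left(4 - \frac{c}{34} - \left(0 \cdot 4 + 0\right) \left(-1\right)\right) = \frac{1}{2784} - \left(4 - \frac{131}{17} - \left(0 \cdot 4 + 0\right) \left(-1\right)\right) = \frac{1}{2784} + \left(\left(\left(0 + 0\right) \left(-1\right) - 4\right) + 262 \cdot \frac{1}{34}\right) = \frac{1}{2784} + \left(\left(0 \left(-1\right) - 4\right) + \frac{131}{17}\right) = \frac{1}{2784} + \left(\left(0 - 4\right) + \frac{131}{17}\right) = \frac{1}{2784} + \left(-4 + \frac{131}{17}\right) = \frac{1}{2784} + \frac{63}{17} = \frac{175409}{47328}$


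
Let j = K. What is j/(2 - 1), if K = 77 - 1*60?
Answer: 17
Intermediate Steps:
K = 17 (K = 77 - 60 = 17)
j = 17
j/(2 - 1) = 17/(2 - 1) = 17/1 = 17*1 = 17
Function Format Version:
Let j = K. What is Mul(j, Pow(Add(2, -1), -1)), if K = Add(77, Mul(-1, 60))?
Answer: 17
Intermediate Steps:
K = 17 (K = Add(77, -60) = 17)
j = 17
Mul(j, Pow(Add(2, -1), -1)) = Mul(17, Pow(Add(2, -1), -1)) = Mul(17, Pow(1, -1)) = Mul(17, 1) = 17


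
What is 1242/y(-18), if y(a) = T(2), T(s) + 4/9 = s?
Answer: 5589/7 ≈ 798.43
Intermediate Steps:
T(s) = -4/9 + s
y(a) = 14/9 (y(a) = -4/9 + 2 = 14/9)
1242/y(-18) = 1242/(14/9) = 1242*(9/14) = 5589/7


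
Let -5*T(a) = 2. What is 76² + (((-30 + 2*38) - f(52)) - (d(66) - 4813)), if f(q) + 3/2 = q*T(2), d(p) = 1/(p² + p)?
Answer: 117816449/11055 ≈ 10657.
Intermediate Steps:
T(a) = -⅖ (T(a) = -⅕*2 = -⅖)
d(p) = 1/(p + p²)
f(q) = -3/2 - 2*q/5 (f(q) = -3/2 + q*(-⅖) = -3/2 - 2*q/5)
76² + (((-30 + 2*38) - f(52)) - (d(66) - 4813)) = 76² + (((-30 + 2*38) - (-3/2 - ⅖*52)) - (1/(66*(1 + 66)) - 4813)) = 5776 + (((-30 + 76) - (-3/2 - 104/5)) - ((1/66)/67 - 4813)) = 5776 + ((46 - 1*(-223/10)) - ((1/66)*(1/67) - 4813)) = 5776 + ((46 + 223/10) - (1/4422 - 4813)) = 5776 + (683/10 - 1*(-21283085/4422)) = 5776 + (683/10 + 21283085/4422) = 5776 + 53962769/11055 = 117816449/11055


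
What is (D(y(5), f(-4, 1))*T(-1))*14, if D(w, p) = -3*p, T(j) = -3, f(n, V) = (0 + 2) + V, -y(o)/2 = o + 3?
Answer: 378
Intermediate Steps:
y(o) = -6 - 2*o (y(o) = -2*(o + 3) = -2*(3 + o) = -6 - 2*o)
f(n, V) = 2 + V
(D(y(5), f(-4, 1))*T(-1))*14 = (-3*(2 + 1)*(-3))*14 = (-3*3*(-3))*14 = -9*(-3)*14 = 27*14 = 378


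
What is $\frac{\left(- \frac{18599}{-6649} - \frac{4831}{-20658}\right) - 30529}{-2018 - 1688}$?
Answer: $\frac{4192895737757}{509037785652} \approx 8.2369$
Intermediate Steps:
$\frac{\left(- \frac{18599}{-6649} - \frac{4831}{-20658}\right) - 30529}{-2018 - 1688} = \frac{\left(\left(-18599\right) \left(- \frac{1}{6649}\right) - - \frac{4831}{20658}\right) - 30529}{-3706} = \left(\left(\frac{18599}{6649} + \frac{4831}{20658}\right) - 30529\right) \left(- \frac{1}{3706}\right) = \left(\frac{416339461}{137355042} - 30529\right) \left(- \frac{1}{3706}\right) = \left(- \frac{4192895737757}{137355042}\right) \left(- \frac{1}{3706}\right) = \frac{4192895737757}{509037785652}$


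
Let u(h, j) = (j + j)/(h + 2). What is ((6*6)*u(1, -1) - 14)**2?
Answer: 1444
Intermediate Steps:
u(h, j) = 2*j/(2 + h) (u(h, j) = (2*j)/(2 + h) = 2*j/(2 + h))
((6*6)*u(1, -1) - 14)**2 = ((6*6)*(2*(-1)/(2 + 1)) - 14)**2 = (36*(2*(-1)/3) - 14)**2 = (36*(2*(-1)*(1/3)) - 14)**2 = (36*(-2/3) - 14)**2 = (-24 - 14)**2 = (-38)**2 = 1444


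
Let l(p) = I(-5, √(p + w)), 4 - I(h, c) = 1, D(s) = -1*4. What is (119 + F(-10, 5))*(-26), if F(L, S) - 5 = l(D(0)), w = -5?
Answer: -3302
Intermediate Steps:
D(s) = -4
I(h, c) = 3 (I(h, c) = 4 - 1*1 = 4 - 1 = 3)
l(p) = 3
F(L, S) = 8 (F(L, S) = 5 + 3 = 8)
(119 + F(-10, 5))*(-26) = (119 + 8)*(-26) = 127*(-26) = -3302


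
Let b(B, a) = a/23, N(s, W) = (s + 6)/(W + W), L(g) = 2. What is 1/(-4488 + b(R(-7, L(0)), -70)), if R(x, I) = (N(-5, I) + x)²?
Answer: -23/103294 ≈ -0.00022267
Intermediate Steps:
N(s, W) = (6 + s)/(2*W) (N(s, W) = (6 + s)/((2*W)) = (6 + s)*(1/(2*W)) = (6 + s)/(2*W))
R(x, I) = (x + 1/(2*I))² (R(x, I) = ((6 - 5)/(2*I) + x)² = ((½)*1/I + x)² = (1/(2*I) + x)² = (x + 1/(2*I))²)
b(B, a) = a/23 (b(B, a) = a*(1/23) = a/23)
1/(-4488 + b(R(-7, L(0)), -70)) = 1/(-4488 + (1/23)*(-70)) = 1/(-4488 - 70/23) = 1/(-103294/23) = -23/103294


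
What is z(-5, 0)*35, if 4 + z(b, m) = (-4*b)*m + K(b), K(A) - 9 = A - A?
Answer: 175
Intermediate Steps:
K(A) = 9 (K(A) = 9 + (A - A) = 9 + 0 = 9)
z(b, m) = 5 - 4*b*m (z(b, m) = -4 + ((-4*b)*m + 9) = -4 + (-4*b*m + 9) = -4 + (9 - 4*b*m) = 5 - 4*b*m)
z(-5, 0)*35 = (5 - 4*(-5)*0)*35 = (5 + 0)*35 = 5*35 = 175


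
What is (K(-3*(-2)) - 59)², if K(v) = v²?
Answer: 529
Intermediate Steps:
(K(-3*(-2)) - 59)² = ((-3*(-2))² - 59)² = (6² - 59)² = (36 - 59)² = (-23)² = 529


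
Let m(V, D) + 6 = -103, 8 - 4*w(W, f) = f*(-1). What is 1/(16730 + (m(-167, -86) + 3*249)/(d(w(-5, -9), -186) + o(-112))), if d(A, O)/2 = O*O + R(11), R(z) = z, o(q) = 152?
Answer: 3153/52749719 ≈ 5.9773e-5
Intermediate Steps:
w(W, f) = 2 + f/4 (w(W, f) = 2 - f*(-1)/4 = 2 - (-1)*f/4 = 2 + f/4)
m(V, D) = -109 (m(V, D) = -6 - 103 = -109)
d(A, O) = 22 + 2*O**2 (d(A, O) = 2*(O*O + 11) = 2*(O**2 + 11) = 2*(11 + O**2) = 22 + 2*O**2)
1/(16730 + (m(-167, -86) + 3*249)/(d(w(-5, -9), -186) + o(-112))) = 1/(16730 + (-109 + 3*249)/((22 + 2*(-186)**2) + 152)) = 1/(16730 + (-109 + 747)/((22 + 2*34596) + 152)) = 1/(16730 + 638/((22 + 69192) + 152)) = 1/(16730 + 638/(69214 + 152)) = 1/(16730 + 638/69366) = 1/(16730 + 638*(1/69366)) = 1/(16730 + 29/3153) = 1/(52749719/3153) = 3153/52749719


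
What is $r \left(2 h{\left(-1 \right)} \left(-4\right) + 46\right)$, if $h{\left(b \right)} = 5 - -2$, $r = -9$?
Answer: $90$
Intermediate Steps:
$h{\left(b \right)} = 7$ ($h{\left(b \right)} = 5 + 2 = 7$)
$r \left(2 h{\left(-1 \right)} \left(-4\right) + 46\right) = - 9 \left(2 \cdot 7 \left(-4\right) + 46\right) = - 9 \left(14 \left(-4\right) + 46\right) = - 9 \left(-56 + 46\right) = \left(-9\right) \left(-10\right) = 90$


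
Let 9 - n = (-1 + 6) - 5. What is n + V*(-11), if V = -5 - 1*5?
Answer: 119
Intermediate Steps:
V = -10 (V = -5 - 5 = -10)
n = 9 (n = 9 - ((-1 + 6) - 5) = 9 - (5 - 5) = 9 - 1*0 = 9 + 0 = 9)
n + V*(-11) = 9 - 10*(-11) = 9 + 110 = 119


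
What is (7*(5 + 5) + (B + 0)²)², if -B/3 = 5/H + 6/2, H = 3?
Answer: 70756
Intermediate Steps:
B = -14 (B = -3*(5/3 + 6/2) = -3*(5*(⅓) + 6*(½)) = -3*(5/3 + 3) = -3*14/3 = -14)
(7*(5 + 5) + (B + 0)²)² = (7*(5 + 5) + (-14 + 0)²)² = (7*10 + (-14)²)² = (70 + 196)² = 266² = 70756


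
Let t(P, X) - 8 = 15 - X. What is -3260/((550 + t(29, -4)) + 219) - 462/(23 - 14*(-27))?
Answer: -418753/79799 ≈ -5.2476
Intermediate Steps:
t(P, X) = 23 - X (t(P, X) = 8 + (15 - X) = 23 - X)
-3260/((550 + t(29, -4)) + 219) - 462/(23 - 14*(-27)) = -3260/((550 + (23 - 1*(-4))) + 219) - 462/(23 - 14*(-27)) = -3260/((550 + (23 + 4)) + 219) - 462/(23 + 378) = -3260/((550 + 27) + 219) - 462/401 = -3260/(577 + 219) - 462*1/401 = -3260/796 - 462/401 = -3260*1/796 - 462/401 = -815/199 - 462/401 = -418753/79799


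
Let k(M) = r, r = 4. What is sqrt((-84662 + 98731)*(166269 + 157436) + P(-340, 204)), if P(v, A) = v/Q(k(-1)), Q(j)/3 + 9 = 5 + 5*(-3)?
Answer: sqrt(14796614159985)/57 ≈ 67485.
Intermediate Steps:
k(M) = 4
Q(j) = -57 (Q(j) = -27 + 3*(5 + 5*(-3)) = -27 + 3*(5 - 15) = -27 + 3*(-10) = -27 - 30 = -57)
P(v, A) = -v/57 (P(v, A) = v/(-57) = v*(-1/57) = -v/57)
sqrt((-84662 + 98731)*(166269 + 157436) + P(-340, 204)) = sqrt((-84662 + 98731)*(166269 + 157436) - 1/57*(-340)) = sqrt(14069*323705 + 340/57) = sqrt(4554205645 + 340/57) = sqrt(259589722105/57) = sqrt(14796614159985)/57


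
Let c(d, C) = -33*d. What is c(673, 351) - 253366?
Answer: -275575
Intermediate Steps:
c(673, 351) - 253366 = -33*673 - 253366 = -22209 - 253366 = -275575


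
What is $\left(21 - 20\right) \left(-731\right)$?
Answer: $-731$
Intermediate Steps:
$\left(21 - 20\right) \left(-731\right) = 1 \left(-731\right) = -731$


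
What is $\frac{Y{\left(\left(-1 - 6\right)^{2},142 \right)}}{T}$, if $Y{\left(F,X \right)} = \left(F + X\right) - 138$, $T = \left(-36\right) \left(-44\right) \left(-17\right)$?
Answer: $- \frac{53}{26928} \approx -0.0019682$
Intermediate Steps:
$T = -26928$ ($T = 1584 \left(-17\right) = -26928$)
$Y{\left(F,X \right)} = -138 + F + X$
$\frac{Y{\left(\left(-1 - 6\right)^{2},142 \right)}}{T} = \frac{-138 + \left(-1 - 6\right)^{2} + 142}{-26928} = \left(-138 + \left(-7\right)^{2} + 142\right) \left(- \frac{1}{26928}\right) = \left(-138 + 49 + 142\right) \left(- \frac{1}{26928}\right) = 53 \left(- \frac{1}{26928}\right) = - \frac{53}{26928}$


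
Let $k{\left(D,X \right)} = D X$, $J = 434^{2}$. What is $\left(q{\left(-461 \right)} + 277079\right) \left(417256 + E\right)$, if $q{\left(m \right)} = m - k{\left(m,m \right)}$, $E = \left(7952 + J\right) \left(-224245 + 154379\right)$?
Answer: $-879079937442784$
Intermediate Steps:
$J = 188356$
$E = -13715254728$ ($E = \left(7952 + 188356\right) \left(-224245 + 154379\right) = 196308 \left(-69866\right) = -13715254728$)
$q{\left(m \right)} = m - m^{2}$ ($q{\left(m \right)} = m - m m = m - m^{2}$)
$\left(q{\left(-461 \right)} + 277079\right) \left(417256 + E\right) = \left(- 461 \left(1 - -461\right) + 277079\right) \left(417256 - 13715254728\right) = \left(- 461 \left(1 + 461\right) + 277079\right) \left(-13714837472\right) = \left(\left(-461\right) 462 + 277079\right) \left(-13714837472\right) = \left(-212982 + 277079\right) \left(-13714837472\right) = 64097 \left(-13714837472\right) = -879079937442784$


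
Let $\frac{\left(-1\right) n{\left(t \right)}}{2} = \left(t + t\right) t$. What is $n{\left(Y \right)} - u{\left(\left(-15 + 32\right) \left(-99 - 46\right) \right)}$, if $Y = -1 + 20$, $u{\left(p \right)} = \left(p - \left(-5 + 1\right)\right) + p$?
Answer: $3482$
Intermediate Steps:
$u{\left(p \right)} = 4 + 2 p$ ($u{\left(p \right)} = \left(p - -4\right) + p = \left(p + 4\right) + p = \left(4 + p\right) + p = 4 + 2 p$)
$Y = 19$
$n{\left(t \right)} = - 4 t^{2}$ ($n{\left(t \right)} = - 2 \left(t + t\right) t = - 2 \cdot 2 t t = - 2 \cdot 2 t^{2} = - 4 t^{2}$)
$n{\left(Y \right)} - u{\left(\left(-15 + 32\right) \left(-99 - 46\right) \right)} = - 4 \cdot 19^{2} - \left(4 + 2 \left(-15 + 32\right) \left(-99 - 46\right)\right) = \left(-4\right) 361 - \left(4 + 2 \cdot 17 \left(-145\right)\right) = -1444 - \left(4 + 2 \left(-2465\right)\right) = -1444 - \left(4 - 4930\right) = -1444 - -4926 = -1444 + 4926 = 3482$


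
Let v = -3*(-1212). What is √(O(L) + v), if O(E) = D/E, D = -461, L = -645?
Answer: √1512964245/645 ≈ 60.305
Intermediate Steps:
v = 3636
O(E) = -461/E
√(O(L) + v) = √(-461/(-645) + 3636) = √(-461*(-1/645) + 3636) = √(461/645 + 3636) = √(2345681/645) = √1512964245/645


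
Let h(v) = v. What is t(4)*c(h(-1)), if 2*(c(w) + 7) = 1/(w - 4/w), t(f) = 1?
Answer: -41/6 ≈ -6.8333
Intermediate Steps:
c(w) = -7 + 1/(2*(w - 4/w))
t(4)*c(h(-1)) = 1*((56 - 1 - 14*(-1)²)/(2*(-4 + (-1)²))) = 1*((56 - 1 - 14*1)/(2*(-4 + 1))) = 1*((½)*(56 - 1 - 14)/(-3)) = 1*((½)*(-⅓)*41) = 1*(-41/6) = -41/6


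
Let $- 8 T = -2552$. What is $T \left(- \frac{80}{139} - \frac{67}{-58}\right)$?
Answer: $\frac{51403}{278} \approx 184.9$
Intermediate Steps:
$T = 319$ ($T = \left(- \frac{1}{8}\right) \left(-2552\right) = 319$)
$T \left(- \frac{80}{139} - \frac{67}{-58}\right) = 319 \left(- \frac{80}{139} - \frac{67}{-58}\right) = 319 \left(\left(-80\right) \frac{1}{139} - - \frac{67}{58}\right) = 319 \left(- \frac{80}{139} + \frac{67}{58}\right) = 319 \cdot \frac{4673}{8062} = \frac{51403}{278}$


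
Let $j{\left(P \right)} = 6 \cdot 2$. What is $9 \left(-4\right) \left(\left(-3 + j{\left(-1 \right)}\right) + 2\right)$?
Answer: $-396$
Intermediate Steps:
$j{\left(P \right)} = 12$
$9 \left(-4\right) \left(\left(-3 + j{\left(-1 \right)}\right) + 2\right) = 9 \left(-4\right) \left(\left(-3 + 12\right) + 2\right) = - 36 \left(9 + 2\right) = \left(-36\right) 11 = -396$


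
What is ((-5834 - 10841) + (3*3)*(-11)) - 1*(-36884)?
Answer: 20110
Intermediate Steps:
((-5834 - 10841) + (3*3)*(-11)) - 1*(-36884) = (-16675 + 9*(-11)) + 36884 = (-16675 - 99) + 36884 = -16774 + 36884 = 20110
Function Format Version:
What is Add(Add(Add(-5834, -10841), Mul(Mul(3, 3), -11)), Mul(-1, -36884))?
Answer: 20110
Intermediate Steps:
Add(Add(Add(-5834, -10841), Mul(Mul(3, 3), -11)), Mul(-1, -36884)) = Add(Add(-16675, Mul(9, -11)), 36884) = Add(Add(-16675, -99), 36884) = Add(-16774, 36884) = 20110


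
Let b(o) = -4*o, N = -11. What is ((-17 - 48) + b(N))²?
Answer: 441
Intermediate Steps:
((-17 - 48) + b(N))² = ((-17 - 48) - 4*(-11))² = (-65 + 44)² = (-21)² = 441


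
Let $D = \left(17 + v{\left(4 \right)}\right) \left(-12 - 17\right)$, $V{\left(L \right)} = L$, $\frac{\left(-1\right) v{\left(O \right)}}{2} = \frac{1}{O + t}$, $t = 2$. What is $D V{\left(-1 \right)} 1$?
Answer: $\frac{1450}{3} \approx 483.33$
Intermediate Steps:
$v{\left(O \right)} = - \frac{2}{2 + O}$ ($v{\left(O \right)} = - \frac{2}{O + 2} = - \frac{2}{2 + O}$)
$D = - \frac{1450}{3}$ ($D = \left(17 - \frac{2}{2 + 4}\right) \left(-12 - 17\right) = \left(17 - \frac{2}{6}\right) \left(-29\right) = \left(17 - \frac{1}{3}\right) \left(-29\right) = \frac{50}{3} \left(-29\right) = - \frac{1450}{3} \approx -483.33$)
$D V{\left(-1 \right)} 1 = \left(- \frac{1450}{3}\right) \left(-1\right) 1 = \frac{1450}{3} \cdot 1 = \frac{1450}{3}$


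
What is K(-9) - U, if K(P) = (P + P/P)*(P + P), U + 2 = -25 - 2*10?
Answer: 191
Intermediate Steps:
U = -47 (U = -2 + (-25 - 2*10) = -2 + (-25 - 20) = -2 - 45 = -47)
K(P) = 2*P*(1 + P) (K(P) = (P + 1)*(2*P) = (1 + P)*(2*P) = 2*P*(1 + P))
K(-9) - U = 2*(-9)*(1 - 9) - 1*(-47) = 2*(-9)*(-8) + 47 = 144 + 47 = 191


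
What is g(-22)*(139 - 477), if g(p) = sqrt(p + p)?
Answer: -676*I*sqrt(11) ≈ -2242.0*I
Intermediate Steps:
g(p) = sqrt(2)*sqrt(p) (g(p) = sqrt(2*p) = sqrt(2)*sqrt(p))
g(-22)*(139 - 477) = (sqrt(2)*sqrt(-22))*(139 - 477) = (sqrt(2)*(I*sqrt(22)))*(-338) = (2*I*sqrt(11))*(-338) = -676*I*sqrt(11)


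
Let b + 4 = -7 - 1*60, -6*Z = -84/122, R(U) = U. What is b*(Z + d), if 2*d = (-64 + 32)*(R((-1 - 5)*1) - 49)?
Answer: -3811777/61 ≈ -62488.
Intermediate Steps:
Z = 7/61 (Z = -(-14)/122 = -⅙*(-42/61) = 7/61 ≈ 0.11475)
d = 880 (d = ((-64 + 32)*((-1 - 5)*1 - 49))/2 = (-32*(-6*1 - 49))/2 = (-32*(-6 - 49))/2 = (-32*(-55))/2 = (½)*1760 = 880)
b = -71 (b = -4 + (-7 - 1*60) = -4 + (-7 - 60) = -4 - 67 = -71)
b*(Z + d) = -71*(7/61 + 880) = -71*53687/61 = -3811777/61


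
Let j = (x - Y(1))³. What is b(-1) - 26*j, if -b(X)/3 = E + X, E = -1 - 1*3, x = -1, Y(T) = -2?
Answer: -11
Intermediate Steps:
E = -4 (E = -1 - 3 = -4)
b(X) = 12 - 3*X (b(X) = -3*(-4 + X) = 12 - 3*X)
j = 1 (j = (-1 - 1*(-2))³ = (-1 + 2)³ = 1³ = 1)
b(-1) - 26*j = (12 - 3*(-1)) - 26*1 = (12 + 3) - 26 = 15 - 26 = -11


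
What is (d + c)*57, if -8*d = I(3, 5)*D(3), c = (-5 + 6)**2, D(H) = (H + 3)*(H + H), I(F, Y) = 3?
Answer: -1425/2 ≈ -712.50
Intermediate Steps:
D(H) = 2*H*(3 + H) (D(H) = (3 + H)*(2*H) = 2*H*(3 + H))
c = 1 (c = 1**2 = 1)
d = -27/2 (d = -3*2*3*(3 + 3)/8 = -3*2*3*6/8 = -3*36/8 = -1/8*108 = -27/2 ≈ -13.500)
(d + c)*57 = (-27/2 + 1)*57 = -25/2*57 = -1425/2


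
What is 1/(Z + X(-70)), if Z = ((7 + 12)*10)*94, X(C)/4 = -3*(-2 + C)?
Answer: 1/18724 ≈ 5.3407e-5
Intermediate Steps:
X(C) = 24 - 12*C (X(C) = 4*(-3*(-2 + C)) = 4*(6 - 3*C) = 24 - 12*C)
Z = 17860 (Z = (19*10)*94 = 190*94 = 17860)
1/(Z + X(-70)) = 1/(17860 + (24 - 12*(-70))) = 1/(17860 + (24 + 840)) = 1/(17860 + 864) = 1/18724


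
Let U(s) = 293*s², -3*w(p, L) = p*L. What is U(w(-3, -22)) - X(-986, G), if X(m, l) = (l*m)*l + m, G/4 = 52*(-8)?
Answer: 2730274254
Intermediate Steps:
w(p, L) = -L*p/3 (w(p, L) = -p*L/3 = -L*p/3)
G = -1664 (G = 4*(52*(-8)) = 4*(-416) = -1664)
X(m, l) = m + m*l² (X(m, l) = m*l² + m = m + m*l²)
U(w(-3, -22)) - X(-986, G) = 293*(-⅓*(-22)*(-3))² - (-986)*(1 + (-1664)²) = 293*(-22)² - (-986)*(1 + 2768896) = 293*484 - (-986)*2768897 = 141812 - 1*(-2730132442) = 141812 + 2730132442 = 2730274254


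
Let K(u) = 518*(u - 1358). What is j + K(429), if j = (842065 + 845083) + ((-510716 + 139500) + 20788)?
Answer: 855498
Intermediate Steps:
K(u) = -703444 + 518*u (K(u) = 518*(-1358 + u) = -703444 + 518*u)
j = 1336720 (j = 1687148 + (-371216 + 20788) = 1687148 - 350428 = 1336720)
j + K(429) = 1336720 + (-703444 + 518*429) = 1336720 + (-703444 + 222222) = 1336720 - 481222 = 855498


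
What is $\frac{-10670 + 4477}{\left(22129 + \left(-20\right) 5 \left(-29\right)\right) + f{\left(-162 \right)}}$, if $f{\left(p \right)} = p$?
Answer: $- \frac{6193}{24867} \approx -0.24904$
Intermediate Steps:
$\frac{-10670 + 4477}{\left(22129 + \left(-20\right) 5 \left(-29\right)\right) + f{\left(-162 \right)}} = \frac{-10670 + 4477}{\left(22129 + \left(-20\right) 5 \left(-29\right)\right) - 162} = - \frac{6193}{\left(22129 - -2900\right) - 162} = - \frac{6193}{\left(22129 + 2900\right) - 162} = - \frac{6193}{25029 - 162} = - \frac{6193}{24867}$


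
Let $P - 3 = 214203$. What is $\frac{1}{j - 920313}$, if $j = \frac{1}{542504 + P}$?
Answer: $- \frac{756710}{696410050229} \approx -1.0866 \cdot 10^{-6}$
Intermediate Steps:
$P = 214206$ ($P = 3 + 214203 = 214206$)
$j = \frac{1}{756710}$ ($j = \frac{1}{542504 + 214206} = \frac{1}{756710} \approx 1.3215 \cdot 10^{-6}$)
$\frac{1}{j - 920313} = \frac{1}{\frac{1}{756710} - 920313} = \frac{1}{- \frac{696410050229}{756710}} = - \frac{756710}{696410050229}$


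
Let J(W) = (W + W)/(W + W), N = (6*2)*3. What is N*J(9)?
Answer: 36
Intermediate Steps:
N = 36 (N = 12*3 = 36)
J(W) = 1 (J(W) = (2*W)/((2*W)) = (2*W)*(1/(2*W)) = 1)
N*J(9) = 36*1 = 36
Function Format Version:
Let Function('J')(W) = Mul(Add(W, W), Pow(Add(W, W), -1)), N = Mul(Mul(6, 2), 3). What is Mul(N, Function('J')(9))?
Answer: 36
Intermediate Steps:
N = 36 (N = Mul(12, 3) = 36)
Function('J')(W) = 1 (Function('J')(W) = Mul(Mul(2, W), Pow(Mul(2, W), -1)) = Mul(Mul(2, W), Mul(Rational(1, 2), Pow(W, -1))) = 1)
Mul(N, Function('J')(9)) = Mul(36, 1) = 36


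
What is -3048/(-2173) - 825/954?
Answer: 7013/13038 ≈ 0.53789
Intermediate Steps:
-3048/(-2173) - 825/954 = -3048*(-1/2173) - 825*1/954 = 3048/2173 - 275/318 = 7013/13038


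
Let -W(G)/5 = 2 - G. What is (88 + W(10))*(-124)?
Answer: -15872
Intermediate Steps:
W(G) = -10 + 5*G (W(G) = -5*(2 - G) = -10 + 5*G)
(88 + W(10))*(-124) = (88 + (-10 + 5*10))*(-124) = (88 + (-10 + 50))*(-124) = (88 + 40)*(-124) = 128*(-124) = -15872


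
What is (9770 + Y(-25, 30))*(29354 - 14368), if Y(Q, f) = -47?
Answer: 145708878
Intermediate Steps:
(9770 + Y(-25, 30))*(29354 - 14368) = (9770 - 47)*(29354 - 14368) = 9723*14986 = 145708878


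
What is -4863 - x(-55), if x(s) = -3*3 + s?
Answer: -4799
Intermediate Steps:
x(s) = -9 + s
-4863 - x(-55) = -4863 - (-9 - 55) = -4863 - 1*(-64) = -4863 + 64 = -4799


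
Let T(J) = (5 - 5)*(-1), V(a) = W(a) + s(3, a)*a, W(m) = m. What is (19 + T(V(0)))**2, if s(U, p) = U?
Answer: 361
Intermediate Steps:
V(a) = 4*a (V(a) = a + 3*a = 4*a)
T(J) = 0 (T(J) = 0*(-1) = 0)
(19 + T(V(0)))**2 = (19 + 0)**2 = 19**2 = 361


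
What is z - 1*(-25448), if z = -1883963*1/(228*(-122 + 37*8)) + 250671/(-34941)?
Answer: 617538946993/24318936 ≈ 25393.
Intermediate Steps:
z = -1329336335/24318936 (z = -1883963*1/(228*(-122 + 296)) + 250671*(-1/34941) = -1883963/(228*174) - 83557/11647 = -1883963/39672 - 83557/11647 = -1329336335/24318936 ≈ -54.663)
z - 1*(-25448) = -1329336335/24318936 - 1*(-25448) = -1329336335/24318936 + 25448 = 617538946993/24318936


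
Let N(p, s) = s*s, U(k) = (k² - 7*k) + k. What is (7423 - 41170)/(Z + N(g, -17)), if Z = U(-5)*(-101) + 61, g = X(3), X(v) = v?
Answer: 11249/1735 ≈ 6.4836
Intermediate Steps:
g = 3
U(k) = k² - 6*k
Z = -5494 (Z = -5*(-6 - 5)*(-101) + 61 = -5*(-11)*(-101) + 61 = 55*(-101) + 61 = -5555 + 61 = -5494)
N(p, s) = s²
(7423 - 41170)/(Z + N(g, -17)) = (7423 - 41170)/(-5494 + (-17)²) = -33747/(-5494 + 289) = -33747/(-5205) = -33747*(-1/5205) = 11249/1735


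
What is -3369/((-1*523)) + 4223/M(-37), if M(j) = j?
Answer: -2083976/19351 ≈ -107.69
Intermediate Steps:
-3369/((-1*523)) + 4223/M(-37) = -3369/((-1*523)) + 4223/(-37) = -3369/(-523) + 4223*(-1/37) = -3369*(-1/523) - 4223/37 = 3369/523 - 4223/37 = -2083976/19351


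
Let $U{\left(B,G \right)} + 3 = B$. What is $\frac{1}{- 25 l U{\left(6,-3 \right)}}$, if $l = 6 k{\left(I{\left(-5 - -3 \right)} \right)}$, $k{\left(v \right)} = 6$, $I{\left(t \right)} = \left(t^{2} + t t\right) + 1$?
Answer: $- \frac{1}{2700} \approx -0.00037037$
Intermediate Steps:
$I{\left(t \right)} = 1 + 2 t^{2}$ ($I{\left(t \right)} = \left(t^{2} + t^{2}\right) + 1 = 2 t^{2} + 1 = 1 + 2 t^{2}$)
$U{\left(B,G \right)} = -3 + B$
$l = 36$ ($l = 6 \cdot 6 = 36$)
$\frac{1}{- 25 l U{\left(6,-3 \right)}} = \frac{1}{\left(-25\right) 36 \left(-3 + 6\right)} = \frac{1}{\left(-900\right) 3} = \frac{1}{-2700} = - \frac{1}{2700}$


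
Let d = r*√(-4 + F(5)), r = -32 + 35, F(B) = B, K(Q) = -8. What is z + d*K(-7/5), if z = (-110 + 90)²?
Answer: 376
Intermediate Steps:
r = 3
d = 3 (d = 3*√(-4 + 5) = 3*√1 = 3*1 = 3)
z = 400 (z = (-20)² = 400)
z + d*K(-7/5) = 400 + 3*(-8) = 400 - 24 = 376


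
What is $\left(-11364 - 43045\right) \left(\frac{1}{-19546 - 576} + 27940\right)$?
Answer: $- \frac{30589212015711}{20122} \approx -1.5202 \cdot 10^{9}$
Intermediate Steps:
$\left(-11364 - 43045\right) \left(\frac{1}{-19546 - 576} + 27940\right) = \left(-11364 - 43045\right) \left(\frac{1}{-20122} + 27940\right) = - 54409 \left(- \frac{1}{20122} + 27940\right) = \left(-54409\right) \frac{562208679}{20122} = - \frac{30589212015711}{20122}$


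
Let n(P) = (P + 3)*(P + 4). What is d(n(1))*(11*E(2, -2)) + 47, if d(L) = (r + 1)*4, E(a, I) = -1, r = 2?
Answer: -85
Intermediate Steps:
n(P) = (3 + P)*(4 + P)
d(L) = 12 (d(L) = (2 + 1)*4 = 3*4 = 12)
d(n(1))*(11*E(2, -2)) + 47 = 12*(11*(-1)) + 47 = 12*(-11) + 47 = -132 + 47 = -85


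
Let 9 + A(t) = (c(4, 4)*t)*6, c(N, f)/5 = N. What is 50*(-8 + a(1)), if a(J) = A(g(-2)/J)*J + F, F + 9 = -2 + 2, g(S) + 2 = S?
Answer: -25300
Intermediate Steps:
g(S) = -2 + S
c(N, f) = 5*N
F = -9 (F = -9 + (-2 + 2) = -9 + 0 = -9)
A(t) = -9 + 120*t (A(t) = -9 + ((5*4)*t)*6 = -9 + (20*t)*6 = -9 + 120*t)
a(J) = -9 + J*(-9 - 480/J) (a(J) = (-9 + 120*((-2 - 2)/J))*J - 9 = (-9 + 120*(-4/J))*J - 9 = (-9 - 480/J)*J - 9 = J*(-9 - 480/J) - 9 = -9 + J*(-9 - 480/J))
50*(-8 + a(1)) = 50*(-8 + (-489 - 9*1)) = 50*(-8 + (-489 - 9)) = 50*(-8 - 498) = 50*(-506) = -25300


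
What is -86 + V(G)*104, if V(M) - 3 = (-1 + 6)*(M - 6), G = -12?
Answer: -9134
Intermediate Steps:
V(M) = -27 + 5*M (V(M) = 3 + (-1 + 6)*(M - 6) = 3 + 5*(-6 + M) = 3 + (-30 + 5*M) = -27 + 5*M)
-86 + V(G)*104 = -86 + (-27 + 5*(-12))*104 = -86 + (-27 - 60)*104 = -86 - 87*104 = -86 - 9048 = -9134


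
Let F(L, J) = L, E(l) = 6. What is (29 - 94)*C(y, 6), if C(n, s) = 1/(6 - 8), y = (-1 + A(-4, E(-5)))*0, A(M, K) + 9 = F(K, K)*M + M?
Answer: 65/2 ≈ 32.500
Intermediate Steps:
A(M, K) = -9 + M + K*M (A(M, K) = -9 + (K*M + M) = -9 + (M + K*M) = -9 + M + K*M)
y = 0 (y = (-1 + (-9 - 4 + 6*(-4)))*0 = (-1 + (-9 - 4 - 24))*0 = (-1 - 37)*0 = -38*0 = 0)
C(n, s) = -1/2 (C(n, s) = 1/(-2) = -1/2)
(29 - 94)*C(y, 6) = (29 - 94)*(-1/2) = -65*(-1/2) = 65/2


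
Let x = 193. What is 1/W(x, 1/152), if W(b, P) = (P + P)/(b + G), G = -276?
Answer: -6308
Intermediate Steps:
W(b, P) = 2*P/(-276 + b) (W(b, P) = (P + P)/(b - 276) = (2*P)/(-276 + b) = 2*P/(-276 + b))
1/W(x, 1/152) = 1/(2/(152*(-276 + 193))) = 1/(2*(1/152)/(-83)) = 1/(2*(1/152)*(-1/83)) = 1/(-1/6308) = -6308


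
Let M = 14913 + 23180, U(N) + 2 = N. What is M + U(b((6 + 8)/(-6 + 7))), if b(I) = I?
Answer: 38105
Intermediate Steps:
U(N) = -2 + N
M = 38093
M + U(b((6 + 8)/(-6 + 7))) = 38093 + (-2 + (6 + 8)/(-6 + 7)) = 38093 + (-2 + 14/1) = 38093 + (-2 + 14*1) = 38093 + (-2 + 14) = 38093 + 12 = 38105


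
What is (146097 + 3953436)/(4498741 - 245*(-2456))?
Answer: 132243/164531 ≈ 0.80376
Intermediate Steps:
(146097 + 3953436)/(4498741 - 245*(-2456)) = 4099533/(4498741 + 601720) = 4099533/5100461 = 4099533*(1/5100461) = 132243/164531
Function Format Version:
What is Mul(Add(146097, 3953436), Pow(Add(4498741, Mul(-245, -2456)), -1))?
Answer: Rational(132243, 164531) ≈ 0.80376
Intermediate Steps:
Mul(Add(146097, 3953436), Pow(Add(4498741, Mul(-245, -2456)), -1)) = Mul(4099533, Pow(Add(4498741, 601720), -1)) = Mul(4099533, Pow(5100461, -1)) = Mul(4099533, Rational(1, 5100461)) = Rational(132243, 164531)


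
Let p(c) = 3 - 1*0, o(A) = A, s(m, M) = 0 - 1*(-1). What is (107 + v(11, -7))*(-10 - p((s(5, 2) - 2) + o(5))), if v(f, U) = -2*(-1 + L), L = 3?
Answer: -1339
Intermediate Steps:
s(m, M) = 1 (s(m, M) = 0 + 1 = 1)
v(f, U) = -4 (v(f, U) = -2*(-1 + 3) = -2*2 = -4)
p(c) = 3 (p(c) = 3 + 0 = 3)
(107 + v(11, -7))*(-10 - p((s(5, 2) - 2) + o(5))) = (107 - 4)*(-10 - 1*3) = 103*(-10 - 3) = 103*(-13) = -1339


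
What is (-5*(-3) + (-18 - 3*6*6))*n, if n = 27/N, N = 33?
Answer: -999/11 ≈ -90.818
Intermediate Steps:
n = 9/11 (n = 27/33 = 27*(1/33) = 9/11 ≈ 0.81818)
(-5*(-3) + (-18 - 3*6*6))*n = (-5*(-3) + (-18 - 3*6*6))*(9/11) = (15 + (-18 - 18*6))*(9/11) = (15 + (-18 - 108))*(9/11) = (15 - 126)*(9/11) = -111*9/11 = -999/11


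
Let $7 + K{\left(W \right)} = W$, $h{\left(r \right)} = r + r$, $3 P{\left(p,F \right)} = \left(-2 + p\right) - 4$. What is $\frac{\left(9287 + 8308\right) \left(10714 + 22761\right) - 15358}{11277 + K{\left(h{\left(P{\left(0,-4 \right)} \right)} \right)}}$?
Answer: $\frac{588977267}{11266} \approx 52279.0$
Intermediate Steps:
$P{\left(p,F \right)} = -2 + \frac{p}{3}$ ($P{\left(p,F \right)} = \frac{\left(-2 + p\right) - 4}{3} = \frac{-6 + p}{3} = -2 + \frac{p}{3}$)
$h{\left(r \right)} = 2 r$
$K{\left(W \right)} = -7 + W$
$\frac{\left(9287 + 8308\right) \left(10714 + 22761\right) - 15358}{11277 + K{\left(h{\left(P{\left(0,-4 \right)} \right)} \right)}} = \frac{\left(9287 + 8308\right) \left(10714 + 22761\right) - 15358}{11277 - \left(7 - 2 \left(-2 + \frac{1}{3} \cdot 0\right)\right)} = \frac{17595 \cdot 33475 - 15358}{11277 - \left(7 - 2 \left(-2 + 0\right)\right)} = \frac{588992625 - 15358}{11277 + \left(-7 + 2 \left(-2\right)\right)} = \frac{588977267}{11277 - 11} = \frac{588977267}{11266}$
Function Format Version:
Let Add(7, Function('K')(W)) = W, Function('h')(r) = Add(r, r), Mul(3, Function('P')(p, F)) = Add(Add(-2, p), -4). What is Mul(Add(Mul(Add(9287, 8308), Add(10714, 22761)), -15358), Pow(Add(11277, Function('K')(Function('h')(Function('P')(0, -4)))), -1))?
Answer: Rational(588977267, 11266) ≈ 52279.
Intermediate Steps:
Function('P')(p, F) = Add(-2, Mul(Rational(1, 3), p)) (Function('P')(p, F) = Mul(Rational(1, 3), Add(Add(-2, p), -4)) = Mul(Rational(1, 3), Add(-6, p)) = Add(-2, Mul(Rational(1, 3), p)))
Function('h')(r) = Mul(2, r)
Function('K')(W) = Add(-7, W)
Mul(Add(Mul(Add(9287, 8308), Add(10714, 22761)), -15358), Pow(Add(11277, Function('K')(Function('h')(Function('P')(0, -4)))), -1)) = Mul(Add(Mul(Add(9287, 8308), Add(10714, 22761)), -15358), Pow(Add(11277, Add(-7, Mul(2, Add(-2, Mul(Rational(1, 3), 0))))), -1)) = Mul(Add(Mul(17595, 33475), -15358), Pow(Add(11277, Add(-7, Mul(2, Add(-2, 0)))), -1)) = Mul(Add(588992625, -15358), Pow(Add(11277, Add(-7, Mul(2, -2))), -1)) = Mul(588977267, Pow(Add(11277, Add(-7, -4)), -1)) = Mul(588977267, Pow(Add(11277, -11), -1)) = Mul(588977267, Pow(11266, -1)) = Mul(588977267, Rational(1, 11266)) = Rational(588977267, 11266)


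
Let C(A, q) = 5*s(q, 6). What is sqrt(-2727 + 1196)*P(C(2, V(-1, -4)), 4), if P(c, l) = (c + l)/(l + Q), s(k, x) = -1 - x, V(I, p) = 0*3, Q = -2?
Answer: -31*I*sqrt(1531)/2 ≈ -606.48*I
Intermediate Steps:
V(I, p) = 0
C(A, q) = -35 (C(A, q) = 5*(-1 - 1*6) = 5*(-1 - 6) = 5*(-7) = -35)
P(c, l) = (c + l)/(-2 + l) (P(c, l) = (c + l)/(l - 2) = (c + l)/(-2 + l))
sqrt(-2727 + 1196)*P(C(2, V(-1, -4)), 4) = sqrt(-2727 + 1196)*((-35 + 4)/(-2 + 4)) = sqrt(-1531)*(-31/2) = (I*sqrt(1531))*((1/2)*(-31)) = (I*sqrt(1531))*(-31/2) = -31*I*sqrt(1531)/2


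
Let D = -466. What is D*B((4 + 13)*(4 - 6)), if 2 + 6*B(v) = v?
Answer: 2796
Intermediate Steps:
B(v) = -1/3 + v/6
D*B((4 + 13)*(4 - 6)) = -466*(-1/3 + ((4 + 13)*(4 - 6))/6) = -466*(-1/3 + (17*(-2))/6) = -466*(-1/3 + (1/6)*(-34)) = -466*(-1/3 - 17/3) = -466*(-6) = 2796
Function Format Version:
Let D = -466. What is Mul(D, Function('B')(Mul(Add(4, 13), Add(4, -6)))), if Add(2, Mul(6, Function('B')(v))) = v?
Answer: 2796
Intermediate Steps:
Function('B')(v) = Add(Rational(-1, 3), Mul(Rational(1, 6), v))
Mul(D, Function('B')(Mul(Add(4, 13), Add(4, -6)))) = Mul(-466, Add(Rational(-1, 3), Mul(Rational(1, 6), Mul(Add(4, 13), Add(4, -6))))) = Mul(-466, Add(Rational(-1, 3), Mul(Rational(1, 6), Mul(17, -2)))) = Mul(-466, Add(Rational(-1, 3), Mul(Rational(1, 6), -34))) = Mul(-466, Add(Rational(-1, 3), Rational(-17, 3))) = Mul(-466, -6) = 2796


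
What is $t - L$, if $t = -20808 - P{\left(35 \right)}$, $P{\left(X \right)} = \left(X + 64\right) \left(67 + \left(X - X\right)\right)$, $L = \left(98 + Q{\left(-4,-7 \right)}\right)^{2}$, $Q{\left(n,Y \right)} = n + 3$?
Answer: $-36850$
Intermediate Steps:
$Q{\left(n,Y \right)} = 3 + n$
$L = 9409$ ($L = \left(98 + \left(3 - 4\right)\right)^{2} = \left(98 - 1\right)^{2} = 97^{2} = 9409$)
$P{\left(X \right)} = 4288 + 67 X$ ($P{\left(X \right)} = \left(64 + X\right) \left(67 + 0\right) = \left(64 + X\right) 67 = 4288 + 67 X$)
$t = -27441$ ($t = -20808 - \left(4288 + 67 \cdot 35\right) = -20808 - \left(4288 + 2345\right) = -20808 - 6633 = -27441$)
$t - L = -27441 - 9409 = -36850$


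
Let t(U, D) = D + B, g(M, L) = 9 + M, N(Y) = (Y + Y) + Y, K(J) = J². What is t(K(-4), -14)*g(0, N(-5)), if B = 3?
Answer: -99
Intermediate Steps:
N(Y) = 3*Y (N(Y) = 2*Y + Y = 3*Y)
t(U, D) = 3 + D (t(U, D) = D + 3 = 3 + D)
t(K(-4), -14)*g(0, N(-5)) = (3 - 14)*(9 + 0) = -11*9 = -99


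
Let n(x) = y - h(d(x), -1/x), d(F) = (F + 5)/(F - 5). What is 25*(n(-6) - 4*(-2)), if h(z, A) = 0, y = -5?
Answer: 75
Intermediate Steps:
d(F) = (5 + F)/(-5 + F)
n(x) = -5 (n(x) = -5 - 1*0 = -5 + 0 = -5)
25*(n(-6) - 4*(-2)) = 25*(-5 - 4*(-2)) = 25*(-5 + 8) = 25*3 = 75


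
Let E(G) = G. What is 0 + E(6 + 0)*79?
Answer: 474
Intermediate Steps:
0 + E(6 + 0)*79 = 0 + (6 + 0)*79 = 0 + 6*79 = 0 + 474 = 474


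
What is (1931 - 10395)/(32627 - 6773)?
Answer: -4232/12927 ≈ -0.32738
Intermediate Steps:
(1931 - 10395)/(32627 - 6773) = -8464/25854 = -8464*1/25854 = -4232/12927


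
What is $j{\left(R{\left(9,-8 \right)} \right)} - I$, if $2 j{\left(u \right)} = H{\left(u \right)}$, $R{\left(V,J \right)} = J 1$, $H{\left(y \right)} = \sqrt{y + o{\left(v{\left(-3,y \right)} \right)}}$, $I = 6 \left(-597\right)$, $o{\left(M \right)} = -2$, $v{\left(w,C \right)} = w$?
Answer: $3582 + \frac{i \sqrt{10}}{2} \approx 3582.0 + 1.5811 i$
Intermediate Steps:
$I = -3582$
$H{\left(y \right)} = \sqrt{-2 + y}$ ($H{\left(y \right)} = \sqrt{y - 2} = \sqrt{-2 + y}$)
$R{\left(V,J \right)} = J$
$j{\left(u \right)} = \frac{\sqrt{-2 + u}}{2}$
$j{\left(R{\left(9,-8 \right)} \right)} - I = \frac{\sqrt{-2 - 8}}{2} - -3582 = \frac{\sqrt{-10}}{2} + 3582 = \frac{i \sqrt{10}}{2} + 3582 = 3582 + \frac{i \sqrt{10}}{2}$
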